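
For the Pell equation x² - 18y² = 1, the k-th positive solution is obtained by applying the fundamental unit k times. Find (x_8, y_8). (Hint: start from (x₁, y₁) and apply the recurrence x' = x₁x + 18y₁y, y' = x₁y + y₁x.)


Step 1: Find the fundamental solution (x₁, y₁) of x² - 18y² = 1.
  Expand √18 as a continued fraction. a₀ = ⌊√18⌋ = 4; iterate m_{k+1} = d_k·a_k − m_k, d_{k+1} = (18 − m_{k+1}²)/d_k, a_{k+1} = ⌊(a₀ + m_{k+1})/d_{k+1}⌋ (starting m₀ = 0, d₀ = 1), with convergents p_k = a_k·p_{k-1} + p_{k-2}, q_k = a_k·q_{k-1} + q_{k-2} (p₋₁ = 1, q₋₁ = 0):
  k = 0: a₀ = 4; p₀/q₀ = 4/1; p₀² − 18·q₀² = 16 − 18 = -2.
  k = 1: m = 4, d = 2, a = ⌊(4 + 4)/2⌋ = 4; p/q = (4·4 + 1)/(4·1 + 0) = 17/4; p² − 18·q² = 289 − 288 = 1.
  The first convergent with p² − 18·q² = 1 gives the fundamental solution (x₁, y₁) = (17, 4).
Step 2: Apply the recurrence (x_{n+1}, y_{n+1}) = (x₁x_n + 18y₁y_n, x₁y_n + y₁x_n) repeatedly.
  From (x_1, y_1) = (17, 4): x_2 = 17·17 + 18·4·4 = 577; y_2 = 17·4 + 4·17 = 136.
  From (x_2, y_2) = (577, 136): x_3 = 17·577 + 18·4·136 = 19601; y_3 = 17·136 + 4·577 = 4620.
  From (x_3, y_3) = (19601, 4620): x_4 = 17·19601 + 18·4·4620 = 665857; y_4 = 17·4620 + 4·19601 = 156944.
  From (x_4, y_4) = (665857, 156944): x_5 = 17·665857 + 18·4·156944 = 22619537; y_5 = 17·156944 + 4·665857 = 5331476.
  From (x_5, y_5) = (22619537, 5331476): x_6 = 17·22619537 + 18·4·5331476 = 768398401; y_6 = 17·5331476 + 4·22619537 = 181113240.
  From (x_6, y_6) = (768398401, 181113240): x_7 = 17·768398401 + 18·4·181113240 = 26102926097; y_7 = 17·181113240 + 4·768398401 = 6152518684.
  From (x_7, y_7) = (26102926097, 6152518684): x_8 = 17·26102926097 + 18·4·6152518684 = 886731088897; y_8 = 17·6152518684 + 4·26102926097 = 209004522016.
Step 3: Verify x_8² - 18·y_8² = 786292024016459316676609 - 786292024016459316676608 = 1 (should be 1). ✓

(x_1, y_1) = (17, 4); (x_8, y_8) = (886731088897, 209004522016).


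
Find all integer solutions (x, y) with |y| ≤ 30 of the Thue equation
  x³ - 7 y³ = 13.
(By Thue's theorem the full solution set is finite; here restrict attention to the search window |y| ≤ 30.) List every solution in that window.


The equation is x³ - 7y³ = 13. For fixed y, x³ = 7·y³ + 13, so a solution requires the RHS to be a perfect cube.
Strategy: iterate y from -30 to 30, compute RHS = 7·y³ + 13, and check whether it is a (positive or negative) perfect cube.
Check small values of y:
  y = 0: RHS = 13 is not a perfect cube.
  y = 1: RHS = 20 is not a perfect cube.
  y = -1: RHS = 6 is not a perfect cube.
  y = 2: RHS = 69 is not a perfect cube.
  y = -2: RHS = -43 is not a perfect cube.
  y = 3: RHS = 202 is not a perfect cube.
  y = -3: RHS = -176 is not a perfect cube.
Continuing the search up to |y| = 30 finds no solutions either.
No (x, y) in the scanned range satisfies the equation.

No integer solutions with |y| ≤ 30.


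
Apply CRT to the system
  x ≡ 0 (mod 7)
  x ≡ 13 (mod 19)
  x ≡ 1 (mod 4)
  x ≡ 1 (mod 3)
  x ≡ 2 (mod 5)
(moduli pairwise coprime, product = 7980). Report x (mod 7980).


Product of moduli M = 7 · 19 · 4 · 3 · 5 = 7980.
Merge one congruence at a time:
  Start: x ≡ 0 (mod 7).
  Combine with x ≡ 13 (mod 19); new modulus lcm = 133.
    Write x = 0 + 7·t and substitute into x ≡ 13 (mod 19): 7·t ≡ 13 − 0 = 13 (mod 19).
    The inverse of 7 mod 19 is 11 (since 7·11 = 77 = 4·19 + 1), so t ≡ 11·13 = 143 ≡ 10 (mod 19).
    Then x = 0 + 7·10 = 70, valid modulo lcm(7, 19) = 133: x ≡ 70 (mod 133).
  Combine with x ≡ 1 (mod 4); new modulus lcm = 532.
    Write x = 70 + 133·t and substitute into x ≡ 1 (mod 4): 133·t ≡ 1 − 70 = -69 (mod 4).
    Reduce coefficients mod 4: 1·t ≡ 3 (mod 4).
    So t ≡ 3 (mod 4).
    Then x = 70 + 133·3 = 469, valid modulo lcm(133, 4) = 532: x ≡ 469 (mod 532).
  Combine with x ≡ 1 (mod 3); new modulus lcm = 1596.
    Write x = 469 + 532·t and substitute into x ≡ 1 (mod 3): 532·t ≡ 1 − 469 = -468 (mod 3).
    Reduce coefficients mod 3: 1·t ≡ 0 (mod 3).
    So t ≡ 0 (mod 3).
    Then x = 469 + 532·0 = 469, valid modulo lcm(532, 3) = 1596: x ≡ 469 (mod 1596).
  Combine with x ≡ 2 (mod 5); new modulus lcm = 7980.
    Write x = 469 + 1596·t and substitute into x ≡ 2 (mod 5): 1596·t ≡ 2 − 469 = -467 (mod 5).
    Reduce coefficients mod 5: 1·t ≡ 3 (mod 5).
    So t ≡ 3 (mod 5).
    Then x = 469 + 1596·3 = 5257, valid modulo lcm(1596, 5) = 7980: x ≡ 5257 (mod 7980).
Verify against each original: 5257 mod 7 = 0, 5257 mod 19 = 13, 5257 mod 4 = 1, 5257 mod 3 = 1, 5257 mod 5 = 2.

x ≡ 5257 (mod 7980).


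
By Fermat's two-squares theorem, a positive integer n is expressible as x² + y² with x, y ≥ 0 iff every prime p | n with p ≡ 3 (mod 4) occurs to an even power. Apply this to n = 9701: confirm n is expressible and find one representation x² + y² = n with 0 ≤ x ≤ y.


Step 1: Factor n = 9701 = 89 · 109.
Step 2: Check the mod-4 condition on each prime factor: 89 ≡ 1 (mod 4), exponent 1; 109 ≡ 1 (mod 4), exponent 1.
All primes ≡ 3 (mod 4) appear to even exponent (or don't appear), so by the two-squares theorem n IS expressible as a sum of two squares.
Step 3: Build a representation. Here n = 89 · 109 is a product of primes ≡ 1 (mod 4). Each prime p ≡ 1 (mod 4) is itself a sum of two squares; find a² by testing p − a² for a perfect square:
  89: 89 − 1² = 88, 89 − 2² = 85, 89 − 3² = 80, 89 − 4² = 73, 89 − 5² = 64 = 8² ⇒ 89 = 5² + 8².
  109: 109 − 1² = 108, 109 − 2² = 105, 109 − 3² = 100 = 10² ⇒ 109 = 3² + 10².
  Combine using the Brahmagupta–Fibonacci identity (a² + b²)(c² + d²) = (ac − bd)² + (ad + bc)² = (ac + bd)² + (ad − bc)²:
  89 · 109 = 9701: from (5² + 8²)(3² + 10²), take (5·3 − 8·10, 5·10 + 8·3) = (15 − 80, 50 + 24) = (-65, 74); dropping signs (only squares matter) gives (65, 74); check 65² + 74² = 4225 + 5476 = 9701 ✓.
Step 4: Order so x ≤ y and verify: 65² + 74² = 4225 + 5476 = 9701 = n. ✓

n = 9701 = 65² + 74² (one valid representation with x ≤ y).


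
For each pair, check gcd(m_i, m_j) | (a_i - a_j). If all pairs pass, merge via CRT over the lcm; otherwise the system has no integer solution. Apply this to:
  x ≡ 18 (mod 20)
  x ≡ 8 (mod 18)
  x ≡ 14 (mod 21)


Moduli 20, 18, 21 are not pairwise coprime, so CRT works modulo lcm(m_i) when all pairwise compatibility conditions hold.
Pairwise compatibility: gcd(m_i, m_j) must divide a_i - a_j for every pair.
Merge one congruence at a time:
  Start: x ≡ 18 (mod 20).
  Combine with x ≡ 8 (mod 18): gcd(20, 18) = 2; 8 - 18 = -10, which IS divisible by 2, so compatible.
    Write x = 18 + 20·t and substitute into x ≡ 8 (mod 18): 20·t ≡ 8 − 18 = -10 (mod 18).
    Divide the congruence (and modulus) by g = 2: 10·t ≡ -5 (mod 9).
    Reduce coefficients mod 9: 1·t ≡ 4 (mod 9).
    So t ≡ 4 (mod 9).
    Then x = 18 + 20·4 = 98, valid modulo lcm(20, 18) = 180: x ≡ 98 (mod 180).
  Combine with x ≡ 14 (mod 21): gcd(180, 21) = 3; 14 - 98 = -84, which IS divisible by 3, so compatible.
    Write x = 98 + 180·t and substitute into x ≡ 14 (mod 21): 180·t ≡ 14 − 98 = -84 (mod 21).
    Divide the congruence (and modulus) by g = 3: 60·t ≡ -28 (mod 7).
    Reduce coefficients mod 7: 4·t ≡ 0 (mod 7).
    The inverse of 4 mod 7 is 2 (since 4·2 = 8 = 1·7 + 1), so t ≡ 2·0 = 0 ≡ 0 (mod 7).
    Then x = 98 + 180·0 = 98, valid modulo lcm(180, 21) = 1260: x ≡ 98 (mod 1260).
Verify: 98 mod 20 = 18, 98 mod 18 = 8, 98 mod 21 = 14.

x ≡ 98 (mod 1260).


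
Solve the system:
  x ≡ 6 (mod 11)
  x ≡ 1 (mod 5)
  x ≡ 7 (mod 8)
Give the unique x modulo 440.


Moduli 11, 5, 8 are pairwise coprime; by CRT there is a unique solution modulo M = 11 · 5 · 8 = 440.
Solve pairwise, accumulating the modulus:
  Start with x ≡ 6 (mod 11).
  Combine with x ≡ 1 (mod 5): since gcd(11, 5) = 1, we get a unique residue mod 55.
    Write x = 6 + 11·t and substitute into x ≡ 1 (mod 5): 11·t ≡ 1 − 6 = -5 (mod 5).
    Reduce coefficients mod 5: 1·t ≡ 0 (mod 5).
    So t ≡ 0 (mod 5).
    Then x = 6 + 11·0 = 6, valid modulo lcm(11, 5) = 55: x ≡ 6 (mod 55).
  Combine with x ≡ 7 (mod 8): since gcd(55, 8) = 1, we get a unique residue mod 440.
    Write x = 6 + 55·t and substitute into x ≡ 7 (mod 8): 55·t ≡ 7 − 6 = 1 (mod 8).
    Reduce coefficients mod 8: 7·t ≡ 1 (mod 8).
    The inverse of 7 mod 8 is 7 (since 7·7 = 49 = 6·8 + 1), so t ≡ 7·1 = 7 ≡ 7 (mod 8).
    Then x = 6 + 55·7 = 391, valid modulo lcm(55, 8) = 440: x ≡ 391 (mod 440).
Verify: 391 mod 11 = 6 ✓, 391 mod 5 = 1 ✓, 391 mod 8 = 7 ✓.

x ≡ 391 (mod 440).


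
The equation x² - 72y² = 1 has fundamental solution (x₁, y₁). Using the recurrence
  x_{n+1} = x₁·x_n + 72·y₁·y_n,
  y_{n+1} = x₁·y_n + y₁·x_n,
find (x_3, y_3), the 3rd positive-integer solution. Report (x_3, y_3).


Step 1: Find the fundamental solution (x₁, y₁) of x² - 72y² = 1.
  Expand √72 as a continued fraction. a₀ = ⌊√72⌋ = 8; iterate m_{k+1} = d_k·a_k − m_k, d_{k+1} = (72 − m_{k+1}²)/d_k, a_{k+1} = ⌊(a₀ + m_{k+1})/d_{k+1}⌋ (starting m₀ = 0, d₀ = 1), with convergents p_k = a_k·p_{k-1} + p_{k-2}, q_k = a_k·q_{k-1} + q_{k-2} (p₋₁ = 1, q₋₁ = 0):
  k = 0: a₀ = 8; p₀/q₀ = 8/1; p₀² − 72·q₀² = 64 − 72 = -8.
  k = 1: m = 8, d = 8, a = ⌊(8 + 8)/8⌋ = 2; p/q = (2·8 + 1)/(2·1 + 0) = 17/2; p² − 72·q² = 289 − 288 = 1.
  The first convergent with p² − 72·q² = 1 gives the fundamental solution (x₁, y₁) = (17, 2).
Step 2: Apply the recurrence (x_{n+1}, y_{n+1}) = (x₁x_n + 72y₁y_n, x₁y_n + y₁x_n) repeatedly.
  From (x_1, y_1) = (17, 2): x_2 = 17·17 + 72·2·2 = 577; y_2 = 17·2 + 2·17 = 68.
  From (x_2, y_2) = (577, 68): x_3 = 17·577 + 72·2·68 = 19601; y_3 = 17·68 + 2·577 = 2310.
Step 3: Verify x_3² - 72·y_3² = 384199201 - 384199200 = 1 (should be 1). ✓

(x_1, y_1) = (17, 2); (x_3, y_3) = (19601, 2310).


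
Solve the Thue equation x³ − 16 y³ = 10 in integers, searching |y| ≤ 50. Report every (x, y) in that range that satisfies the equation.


The equation is x³ - 16y³ = 10. For fixed y, x³ = 16·y³ + 10, so a solution requires the RHS to be a perfect cube.
Strategy: iterate y from -50 to 50, compute RHS = 16·y³ + 10, and check whether it is a (positive or negative) perfect cube.
Check small values of y:
  y = 0: RHS = 10 is not a perfect cube.
  y = 1: RHS = 26 is not a perfect cube.
  y = -1: RHS = -6 is not a perfect cube.
  y = 2: RHS = 138 is not a perfect cube.
  y = -2: RHS = -118 is not a perfect cube.
  y = 3: RHS = 442 is not a perfect cube.
  y = -3: RHS = -422 is not a perfect cube.
Continuing the search up to |y| = 50 finds no solutions either.
No (x, y) in the scanned range satisfies the equation.

No integer solutions with |y| ≤ 50.


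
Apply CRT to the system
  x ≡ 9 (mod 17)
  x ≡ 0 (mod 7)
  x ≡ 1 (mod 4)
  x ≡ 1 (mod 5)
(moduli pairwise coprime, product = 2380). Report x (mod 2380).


Product of moduli M = 17 · 7 · 4 · 5 = 2380.
Merge one congruence at a time:
  Start: x ≡ 9 (mod 17).
  Combine with x ≡ 0 (mod 7); new modulus lcm = 119.
    Write x = 9 + 17·t and substitute into x ≡ 0 (mod 7): 17·t ≡ 0 − 9 = -9 (mod 7).
    Reduce coefficients mod 7: 3·t ≡ 5 (mod 7).
    The inverse of 3 mod 7 is 5 (since 3·5 = 15 = 2·7 + 1), so t ≡ 5·5 = 25 ≡ 4 (mod 7).
    Then x = 9 + 17·4 = 77, valid modulo lcm(17, 7) = 119: x ≡ 77 (mod 119).
  Combine with x ≡ 1 (mod 4); new modulus lcm = 476.
    Write x = 77 + 119·t and substitute into x ≡ 1 (mod 4): 119·t ≡ 1 − 77 = -76 (mod 4).
    Reduce coefficients mod 4: 3·t ≡ 0 (mod 4).
    The inverse of 3 mod 4 is 3 (since 3·3 = 9 = 2·4 + 1), so t ≡ 3·0 = 0 ≡ 0 (mod 4).
    Then x = 77 + 119·0 = 77, valid modulo lcm(119, 4) = 476: x ≡ 77 (mod 476).
  Combine with x ≡ 1 (mod 5); new modulus lcm = 2380.
    Write x = 77 + 476·t and substitute into x ≡ 1 (mod 5): 476·t ≡ 1 − 77 = -76 (mod 5).
    Reduce coefficients mod 5: 1·t ≡ 4 (mod 5).
    So t ≡ 4 (mod 5).
    Then x = 77 + 476·4 = 1981, valid modulo lcm(476, 5) = 2380: x ≡ 1981 (mod 2380).
Verify against each original: 1981 mod 17 = 9, 1981 mod 7 = 0, 1981 mod 4 = 1, 1981 mod 5 = 1.

x ≡ 1981 (mod 2380).


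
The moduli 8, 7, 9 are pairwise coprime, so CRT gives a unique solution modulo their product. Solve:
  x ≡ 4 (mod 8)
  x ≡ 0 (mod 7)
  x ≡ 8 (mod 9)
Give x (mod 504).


Moduli 8, 7, 9 are pairwise coprime; by CRT there is a unique solution modulo M = 8 · 7 · 9 = 504.
Solve pairwise, accumulating the modulus:
  Start with x ≡ 4 (mod 8).
  Combine with x ≡ 0 (mod 7): since gcd(8, 7) = 1, we get a unique residue mod 56.
    Write x = 4 + 8·t and substitute into x ≡ 0 (mod 7): 8·t ≡ 0 − 4 = -4 (mod 7).
    Reduce coefficients mod 7: 1·t ≡ 3 (mod 7).
    So t ≡ 3 (mod 7).
    Then x = 4 + 8·3 = 28, valid modulo lcm(8, 7) = 56: x ≡ 28 (mod 56).
  Combine with x ≡ 8 (mod 9): since gcd(56, 9) = 1, we get a unique residue mod 504.
    Write x = 28 + 56·t and substitute into x ≡ 8 (mod 9): 56·t ≡ 8 − 28 = -20 (mod 9).
    Reduce coefficients mod 9: 2·t ≡ 7 (mod 9).
    The inverse of 2 mod 9 is 5 (since 2·5 = 10 = 1·9 + 1), so t ≡ 5·7 = 35 ≡ 8 (mod 9).
    Then x = 28 + 56·8 = 476, valid modulo lcm(56, 9) = 504: x ≡ 476 (mod 504).
Verify: 476 mod 8 = 4 ✓, 476 mod 7 = 0 ✓, 476 mod 9 = 8 ✓.

x ≡ 476 (mod 504).


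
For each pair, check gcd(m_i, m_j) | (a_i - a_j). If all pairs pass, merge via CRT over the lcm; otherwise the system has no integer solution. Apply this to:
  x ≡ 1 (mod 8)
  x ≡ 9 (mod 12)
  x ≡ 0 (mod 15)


Moduli 8, 12, 15 are not pairwise coprime, so CRT works modulo lcm(m_i) when all pairwise compatibility conditions hold.
Pairwise compatibility: gcd(m_i, m_j) must divide a_i - a_j for every pair.
Merge one congruence at a time:
  Start: x ≡ 1 (mod 8).
  Combine with x ≡ 9 (mod 12): gcd(8, 12) = 4; 9 - 1 = 8, which IS divisible by 4, so compatible.
    Write x = 1 + 8·t and substitute into x ≡ 9 (mod 12): 8·t ≡ 9 − 1 = 8 (mod 12).
    Divide the congruence (and modulus) by g = 4: 2·t ≡ 2 (mod 3).
    The inverse of 2 mod 3 is 2 (since 2·2 = 4 = 1·3 + 1), so t ≡ 2·2 = 4 ≡ 1 (mod 3).
    Then x = 1 + 8·1 = 9, valid modulo lcm(8, 12) = 24: x ≡ 9 (mod 24).
  Combine with x ≡ 0 (mod 15): gcd(24, 15) = 3; 0 - 9 = -9, which IS divisible by 3, so compatible.
    Write x = 9 + 24·t and substitute into x ≡ 0 (mod 15): 24·t ≡ 0 − 9 = -9 (mod 15).
    Divide the congruence (and modulus) by g = 3: 8·t ≡ -3 (mod 5).
    Reduce coefficients mod 5: 3·t ≡ 2 (mod 5).
    The inverse of 3 mod 5 is 2 (since 3·2 = 6 = 1·5 + 1), so t ≡ 2·2 = 4 ≡ 4 (mod 5).
    Then x = 9 + 24·4 = 105, valid modulo lcm(24, 15) = 120: x ≡ 105 (mod 120).
Verify: 105 mod 8 = 1, 105 mod 12 = 9, 105 mod 15 = 0.

x ≡ 105 (mod 120).


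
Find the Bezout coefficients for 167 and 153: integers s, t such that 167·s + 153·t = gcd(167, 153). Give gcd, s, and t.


Euclidean algorithm on (167, 153) — divide until remainder is 0:
  167 = 1 · 153 + 14
  153 = 10 · 14 + 13
  14 = 1 · 13 + 1
  13 = 13 · 1 + 0
gcd(167, 153) = 1.
Track Bezout coefficients alongside the remainders: start with r₀ = 167 = a·1 + b·0 (s = 1, t = 0) and r₁ = 153 = a·0 + b·1 (s = 0, t = 1); each new remainder r_{k+1} = r_{k-1} − q_k·r_k inherits s_{k+1} = s_{k-1} − q_k·s_k, t_{k+1} = t_{k-1} − q_k·t_k, so r_k = a·s_k + b·t_k at every step:
  q = 1: r = 14, s = 1 − 1·0 = 1, t = 0 − 1·1 = -1  (check: 167·1 + 153·(-1) = 14)
  q = 10: r = 13, s = 0 − 10·1 = -10, t = 1 − 10·(-1) = 11  (check: 167·(-10) + 153·11 = 13)
  q = 1: r = 1, s = 1 − 1·(-10) = 11, t = -1 − 1·11 = -12  (check: 167·11 + 153·(-12) = 1)
The row with r = 1 (the gcd) gives the Bezout coefficients s = 11, t = -12.
Result: 167 · (11) + 153 · (-12) = 1.

gcd(167, 153) = 1; s = 11, t = -12 (check: 167·11 + 153·(-12) = 1).


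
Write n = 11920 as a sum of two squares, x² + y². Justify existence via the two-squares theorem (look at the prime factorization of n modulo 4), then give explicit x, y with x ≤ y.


Step 1: Factor n = 11920 = 2^4 · 5 · 149.
Step 2: Check the mod-4 condition on each prime factor: 2 = 2 (special); 5 ≡ 1 (mod 4), exponent 1; 149 ≡ 1 (mod 4), exponent 1.
All primes ≡ 3 (mod 4) appear to even exponent (or don't appear), so by the two-squares theorem n IS expressible as a sum of two squares.
Step 3: Build a representation. Group n = k² · m with k = 4 and m = 5 · 149 = 745 (a product of primes ≡ 1 (mod 4)); a representation of m scales to one of n via (k·x)² + (k·y)² = k²(x² + y²). Each prime p ≡ 1 (mod 4) is itself a sum of two squares; find a² by testing p − a² for a perfect square:
  5: 5 − 1² = 4 = 2² ⇒ 5 = 1² + 2².
  149: 149 − 1² = 148, 149 − 2² = 145, 149 − 3² = 140, 149 − 4² = 133, 149 − 5² = 124, 149 − 6² = 113, 149 − 7² = 100 = 10² ⇒ 149 = 7² + 10².
  Combine using the Brahmagupta–Fibonacci identity (a² + b²)(c² + d²) = (ac − bd)² + (ad + bc)² = (ac + bd)² + (ad − bc)²:
  5 · 149 = 745: from (1² + 2²)(7² + 10²), take (1·7 − 2·10, 1·10 + 2·7) = (7 − 20, 10 + 14) = (-13, 24); dropping signs (only squares matter) gives (13, 24); check 13² + 24² = 169 + 576 = 745 ✓.
  Scale by k = 4: (4·13, 4·24) = (52, 96).
Step 4: Order so x ≤ y and verify: 52² + 96² = 2704 + 9216 = 11920 = n. ✓

n = 11920 = 52² + 96² (one valid representation with x ≤ y).


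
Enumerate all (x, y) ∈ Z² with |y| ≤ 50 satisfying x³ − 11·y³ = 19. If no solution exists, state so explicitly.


The equation is x³ - 11y³ = 19. For fixed y, x³ = 11·y³ + 19, so a solution requires the RHS to be a perfect cube.
Strategy: iterate y from -50 to 50, compute RHS = 11·y³ + 19, and check whether it is a (positive or negative) perfect cube.
Check small values of y:
  y = 0: RHS = 19 is not a perfect cube.
  y = 1: RHS = 30 is not a perfect cube.
  y = -1: RHS = 8 = (2)³ ⇒ x = 2 works.
  y = 2: RHS = 107 is not a perfect cube.
  y = -2: RHS = -69 is not a perfect cube.
  y = 3: RHS = 316 is not a perfect cube.
  y = -3: RHS = -278 is not a perfect cube.
Continuing, at y = -9: RHS = -8000 = (-20)³ ⇒ x = -20 works.
Searching the remaining y in |y| ≤ 50 finds no further solutions.
Collected solutions: (2, -1), (-20, -9).

Solutions (with |y| ≤ 50): (2, -1), (-20, -9).


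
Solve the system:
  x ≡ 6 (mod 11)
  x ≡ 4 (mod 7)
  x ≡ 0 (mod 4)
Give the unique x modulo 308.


Moduli 11, 7, 4 are pairwise coprime; by CRT there is a unique solution modulo M = 11 · 7 · 4 = 308.
Solve pairwise, accumulating the modulus:
  Start with x ≡ 6 (mod 11).
  Combine with x ≡ 4 (mod 7): since gcd(11, 7) = 1, we get a unique residue mod 77.
    Write x = 6 + 11·t and substitute into x ≡ 4 (mod 7): 11·t ≡ 4 − 6 = -2 (mod 7).
    Reduce coefficients mod 7: 4·t ≡ 5 (mod 7).
    The inverse of 4 mod 7 is 2 (since 4·2 = 8 = 1·7 + 1), so t ≡ 2·5 = 10 ≡ 3 (mod 7).
    Then x = 6 + 11·3 = 39, valid modulo lcm(11, 7) = 77: x ≡ 39 (mod 77).
  Combine with x ≡ 0 (mod 4): since gcd(77, 4) = 1, we get a unique residue mod 308.
    Write x = 39 + 77·t and substitute into x ≡ 0 (mod 4): 77·t ≡ 0 − 39 = -39 (mod 4).
    Reduce coefficients mod 4: 1·t ≡ 1 (mod 4).
    So t ≡ 1 (mod 4).
    Then x = 39 + 77·1 = 116, valid modulo lcm(77, 4) = 308: x ≡ 116 (mod 308).
Verify: 116 mod 11 = 6 ✓, 116 mod 7 = 4 ✓, 116 mod 4 = 0 ✓.

x ≡ 116 (mod 308).


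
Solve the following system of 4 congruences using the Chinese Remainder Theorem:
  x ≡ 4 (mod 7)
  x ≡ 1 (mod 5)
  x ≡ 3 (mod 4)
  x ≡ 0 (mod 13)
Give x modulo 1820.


Product of moduli M = 7 · 5 · 4 · 13 = 1820.
Merge one congruence at a time:
  Start: x ≡ 4 (mod 7).
  Combine with x ≡ 1 (mod 5); new modulus lcm = 35.
    Write x = 4 + 7·t and substitute into x ≡ 1 (mod 5): 7·t ≡ 1 − 4 = -3 (mod 5).
    Reduce coefficients mod 5: 2·t ≡ 2 (mod 5).
    The inverse of 2 mod 5 is 3 (since 2·3 = 6 = 1·5 + 1), so t ≡ 3·2 = 6 ≡ 1 (mod 5).
    Then x = 4 + 7·1 = 11, valid modulo lcm(7, 5) = 35: x ≡ 11 (mod 35).
  Combine with x ≡ 3 (mod 4); new modulus lcm = 140.
    Write x = 11 + 35·t and substitute into x ≡ 3 (mod 4): 35·t ≡ 3 − 11 = -8 (mod 4).
    Reduce coefficients mod 4: 3·t ≡ 0 (mod 4).
    The inverse of 3 mod 4 is 3 (since 3·3 = 9 = 2·4 + 1), so t ≡ 3·0 = 0 ≡ 0 (mod 4).
    Then x = 11 + 35·0 = 11, valid modulo lcm(35, 4) = 140: x ≡ 11 (mod 140).
  Combine with x ≡ 0 (mod 13); new modulus lcm = 1820.
    Write x = 11 + 140·t and substitute into x ≡ 0 (mod 13): 140·t ≡ 0 − 11 = -11 (mod 13).
    Reduce coefficients mod 13: 10·t ≡ 2 (mod 13).
    The inverse of 10 mod 13 is 4 (since 10·4 = 40 = 3·13 + 1), so t ≡ 4·2 = 8 ≡ 8 (mod 13).
    Then x = 11 + 140·8 = 1131, valid modulo lcm(140, 13) = 1820: x ≡ 1131 (mod 1820).
Verify against each original: 1131 mod 7 = 4, 1131 mod 5 = 1, 1131 mod 4 = 3, 1131 mod 13 = 0.

x ≡ 1131 (mod 1820).


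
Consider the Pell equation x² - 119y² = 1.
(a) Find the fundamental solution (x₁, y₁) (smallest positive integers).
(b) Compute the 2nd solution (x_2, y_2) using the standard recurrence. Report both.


Step 1: Find the fundamental solution (x₁, y₁) of x² - 119y² = 1.
  Expand √119 as a continued fraction. a₀ = ⌊√119⌋ = 10; iterate m_{k+1} = d_k·a_k − m_k, d_{k+1} = (119 − m_{k+1}²)/d_k, a_{k+1} = ⌊(a₀ + m_{k+1})/d_{k+1}⌋ (starting m₀ = 0, d₀ = 1), with convergents p_k = a_k·p_{k-1} + p_{k-2}, q_k = a_k·q_{k-1} + q_{k-2} (p₋₁ = 1, q₋₁ = 0):
  k = 0: a₀ = 10; p₀/q₀ = 10/1; p₀² − 119·q₀² = 100 − 119 = -19.
  k = 1: m = 10, d = 19, a = ⌊(10 + 10)/19⌋ = 1; p/q = (1·10 + 1)/(1·1 + 0) = 11/1; p² − 119·q² = 121 − 119 = 2.
  k = 2: m = 9, d = 2, a = ⌊(10 + 9)/2⌋ = 9; p/q = (9·11 + 10)/(9·1 + 1) = 109/10; p² − 119·q² = 11881 − 11900 = -19.
  k = 3: m = 9, d = 19, a = ⌊(10 + 9)/19⌋ = 1; p/q = (1·109 + 11)/(1·10 + 1) = 120/11; p² − 119·q² = 14400 − 14399 = 1.
  The first convergent with p² − 119·q² = 1 gives the fundamental solution (x₁, y₁) = (120, 11).
Step 2: Apply the recurrence (x_{n+1}, y_{n+1}) = (x₁x_n + 119y₁y_n, x₁y_n + y₁x_n) repeatedly.
  From (x_1, y_1) = (120, 11): x_2 = 120·120 + 119·11·11 = 28799; y_2 = 120·11 + 11·120 = 2640.
Step 3: Verify x_2² - 119·y_2² = 829382401 - 829382400 = 1 (should be 1). ✓

(x_1, y_1) = (120, 11); (x_2, y_2) = (28799, 2640).


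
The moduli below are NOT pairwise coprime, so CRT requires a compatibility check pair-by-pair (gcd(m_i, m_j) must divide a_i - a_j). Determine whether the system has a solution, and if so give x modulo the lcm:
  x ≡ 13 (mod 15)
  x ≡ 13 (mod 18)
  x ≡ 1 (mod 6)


Moduli 15, 18, 6 are not pairwise coprime, so CRT works modulo lcm(m_i) when all pairwise compatibility conditions hold.
Pairwise compatibility: gcd(m_i, m_j) must divide a_i - a_j for every pair.
Merge one congruence at a time:
  Start: x ≡ 13 (mod 15).
  Combine with x ≡ 13 (mod 18): gcd(15, 18) = 3; 13 - 13 = 0, which IS divisible by 3, so compatible.
    Write x = 13 + 15·t and substitute into x ≡ 13 (mod 18): 15·t ≡ 13 − 13 = 0 (mod 18).
    Divide the congruence (and modulus) by g = 3: 5·t ≡ 0 (mod 6).
    The inverse of 5 mod 6 is 5 (since 5·5 = 25 = 4·6 + 1), so t ≡ 5·0 = 0 ≡ 0 (mod 6).
    Then x = 13 + 15·0 = 13, valid modulo lcm(15, 18) = 90: x ≡ 13 (mod 90).
  Combine with x ≡ 1 (mod 6): gcd(90, 6) = 6; 1 - 13 = -12, which IS divisible by 6, so compatible.
    Write x = 13 + 90·t and substitute into x ≡ 1 (mod 6): 90·t ≡ 1 − 13 = -12 (mod 6).
    Divide the congruence (and modulus) by g = 6: 15·t ≡ -2 (mod 1).
    Modulo 1 every t works; take t = 0.
    Then x = 13 + 90·0 = 13, valid modulo lcm(90, 6) = 90: x ≡ 13 (mod 90).
Verify: 13 mod 15 = 13, 13 mod 18 = 13, 13 mod 6 = 1.

x ≡ 13 (mod 90).


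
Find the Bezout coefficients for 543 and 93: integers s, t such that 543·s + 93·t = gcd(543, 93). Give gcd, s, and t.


Euclidean algorithm on (543, 93) — divide until remainder is 0:
  543 = 5 · 93 + 78
  93 = 1 · 78 + 15
  78 = 5 · 15 + 3
  15 = 5 · 3 + 0
gcd(543, 93) = 3.
Track Bezout coefficients alongside the remainders: start with r₀ = 543 = a·1 + b·0 (s = 1, t = 0) and r₁ = 93 = a·0 + b·1 (s = 0, t = 1); each new remainder r_{k+1} = r_{k-1} − q_k·r_k inherits s_{k+1} = s_{k-1} − q_k·s_k, t_{k+1} = t_{k-1} − q_k·t_k, so r_k = a·s_k + b·t_k at every step:
  q = 5: r = 78, s = 1 − 5·0 = 1, t = 0 − 5·1 = -5  (check: 543·1 + 93·(-5) = 78)
  q = 1: r = 15, s = 0 − 1·1 = -1, t = 1 − 1·(-5) = 6  (check: 543·(-1) + 93·6 = 15)
  q = 5: r = 3, s = 1 − 5·(-1) = 6, t = -5 − 5·6 = -35  (check: 543·6 + 93·(-35) = 3)
The row with r = 3 (the gcd) gives the Bezout coefficients s = 6, t = -35.
Result: 543 · (6) + 93 · (-35) = 3.

gcd(543, 93) = 3; s = 6, t = -35 (check: 543·6 + 93·(-35) = 3).


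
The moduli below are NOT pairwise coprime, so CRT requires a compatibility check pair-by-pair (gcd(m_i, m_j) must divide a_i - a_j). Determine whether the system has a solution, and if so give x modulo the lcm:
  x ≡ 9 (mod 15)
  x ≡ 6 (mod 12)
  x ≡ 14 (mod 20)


Moduli 15, 12, 20 are not pairwise coprime, so CRT works modulo lcm(m_i) when all pairwise compatibility conditions hold.
Pairwise compatibility: gcd(m_i, m_j) must divide a_i - a_j for every pair.
Merge one congruence at a time:
  Start: x ≡ 9 (mod 15).
  Combine with x ≡ 6 (mod 12): gcd(15, 12) = 3; 6 - 9 = -3, which IS divisible by 3, so compatible.
    Write x = 9 + 15·t and substitute into x ≡ 6 (mod 12): 15·t ≡ 6 − 9 = -3 (mod 12).
    Divide the congruence (and modulus) by g = 3: 5·t ≡ -1 (mod 4).
    Reduce coefficients mod 4: 1·t ≡ 3 (mod 4).
    So t ≡ 3 (mod 4).
    Then x = 9 + 15·3 = 54, valid modulo lcm(15, 12) = 60: x ≡ 54 (mod 60).
  Combine with x ≡ 14 (mod 20): gcd(60, 20) = 20; 14 - 54 = -40, which IS divisible by 20, so compatible.
    Write x = 54 + 60·t and substitute into x ≡ 14 (mod 20): 60·t ≡ 14 − 54 = -40 (mod 20).
    Divide the congruence (and modulus) by g = 20: 3·t ≡ -2 (mod 1).
    Modulo 1 every t works; take t = 0.
    Then x = 54 + 60·0 = 54, valid modulo lcm(60, 20) = 60: x ≡ 54 (mod 60).
Verify: 54 mod 15 = 9, 54 mod 12 = 6, 54 mod 20 = 14.

x ≡ 54 (mod 60).


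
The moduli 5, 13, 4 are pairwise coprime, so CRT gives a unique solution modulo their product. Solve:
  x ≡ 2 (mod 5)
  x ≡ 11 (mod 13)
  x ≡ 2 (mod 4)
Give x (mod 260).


Moduli 5, 13, 4 are pairwise coprime; by CRT there is a unique solution modulo M = 5 · 13 · 4 = 260.
Solve pairwise, accumulating the modulus:
  Start with x ≡ 2 (mod 5).
  Combine with x ≡ 11 (mod 13): since gcd(5, 13) = 1, we get a unique residue mod 65.
    Write x = 2 + 5·t and substitute into x ≡ 11 (mod 13): 5·t ≡ 11 − 2 = 9 (mod 13).
    The inverse of 5 mod 13 is 8 (since 5·8 = 40 = 3·13 + 1), so t ≡ 8·9 = 72 ≡ 7 (mod 13).
    Then x = 2 + 5·7 = 37, valid modulo lcm(5, 13) = 65: x ≡ 37 (mod 65).
  Combine with x ≡ 2 (mod 4): since gcd(65, 4) = 1, we get a unique residue mod 260.
    Write x = 37 + 65·t and substitute into x ≡ 2 (mod 4): 65·t ≡ 2 − 37 = -35 (mod 4).
    Reduce coefficients mod 4: 1·t ≡ 1 (mod 4).
    So t ≡ 1 (mod 4).
    Then x = 37 + 65·1 = 102, valid modulo lcm(65, 4) = 260: x ≡ 102 (mod 260).
Verify: 102 mod 5 = 2 ✓, 102 mod 13 = 11 ✓, 102 mod 4 = 2 ✓.

x ≡ 102 (mod 260).


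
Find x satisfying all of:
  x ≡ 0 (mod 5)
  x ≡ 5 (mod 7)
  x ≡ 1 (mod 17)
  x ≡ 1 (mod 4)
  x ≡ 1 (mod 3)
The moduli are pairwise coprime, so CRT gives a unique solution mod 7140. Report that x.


Product of moduli M = 5 · 7 · 17 · 4 · 3 = 7140.
Merge one congruence at a time:
  Start: x ≡ 0 (mod 5).
  Combine with x ≡ 5 (mod 7); new modulus lcm = 35.
    Write x = 0 + 5·t and substitute into x ≡ 5 (mod 7): 5·t ≡ 5 − 0 = 5 (mod 7).
    The inverse of 5 mod 7 is 3 (since 5·3 = 15 = 2·7 + 1), so t ≡ 3·5 = 15 ≡ 1 (mod 7).
    Then x = 0 + 5·1 = 5, valid modulo lcm(5, 7) = 35: x ≡ 5 (mod 35).
  Combine with x ≡ 1 (mod 17); new modulus lcm = 595.
    Write x = 5 + 35·t and substitute into x ≡ 1 (mod 17): 35·t ≡ 1 − 5 = -4 (mod 17).
    Reduce coefficients mod 17: 1·t ≡ 13 (mod 17).
    So t ≡ 13 (mod 17).
    Then x = 5 + 35·13 = 460, valid modulo lcm(35, 17) = 595: x ≡ 460 (mod 595).
  Combine with x ≡ 1 (mod 4); new modulus lcm = 2380.
    Write x = 460 + 595·t and substitute into x ≡ 1 (mod 4): 595·t ≡ 1 − 460 = -459 (mod 4).
    Reduce coefficients mod 4: 3·t ≡ 1 (mod 4).
    The inverse of 3 mod 4 is 3 (since 3·3 = 9 = 2·4 + 1), so t ≡ 3·1 = 3 ≡ 3 (mod 4).
    Then x = 460 + 595·3 = 2245, valid modulo lcm(595, 4) = 2380: x ≡ 2245 (mod 2380).
  Combine with x ≡ 1 (mod 3); new modulus lcm = 7140.
    Write x = 2245 + 2380·t and substitute into x ≡ 1 (mod 3): 2380·t ≡ 1 − 2245 = -2244 (mod 3).
    Reduce coefficients mod 3: 1·t ≡ 0 (mod 3).
    So t ≡ 0 (mod 3).
    Then x = 2245 + 2380·0 = 2245, valid modulo lcm(2380, 3) = 7140: x ≡ 2245 (mod 7140).
Verify against each original: 2245 mod 5 = 0, 2245 mod 7 = 5, 2245 mod 17 = 1, 2245 mod 4 = 1, 2245 mod 3 = 1.

x ≡ 2245 (mod 7140).


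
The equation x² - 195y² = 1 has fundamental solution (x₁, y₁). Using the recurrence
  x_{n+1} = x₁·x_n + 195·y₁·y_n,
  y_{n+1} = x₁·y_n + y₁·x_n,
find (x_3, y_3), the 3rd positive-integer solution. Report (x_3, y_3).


Step 1: Find the fundamental solution (x₁, y₁) of x² - 195y² = 1.
  Expand √195 as a continued fraction. a₀ = ⌊√195⌋ = 13; iterate m_{k+1} = d_k·a_k − m_k, d_{k+1} = (195 − m_{k+1}²)/d_k, a_{k+1} = ⌊(a₀ + m_{k+1})/d_{k+1}⌋ (starting m₀ = 0, d₀ = 1), with convergents p_k = a_k·p_{k-1} + p_{k-2}, q_k = a_k·q_{k-1} + q_{k-2} (p₋₁ = 1, q₋₁ = 0):
  k = 0: a₀ = 13; p₀/q₀ = 13/1; p₀² − 195·q₀² = 169 − 195 = -26.
  k = 1: m = 13, d = 26, a = ⌊(13 + 13)/26⌋ = 1; p/q = (1·13 + 1)/(1·1 + 0) = 14/1; p² − 195·q² = 196 − 195 = 1.
  The first convergent with p² − 195·q² = 1 gives the fundamental solution (x₁, y₁) = (14, 1).
Step 2: Apply the recurrence (x_{n+1}, y_{n+1}) = (x₁x_n + 195y₁y_n, x₁y_n + y₁x_n) repeatedly.
  From (x_1, y_1) = (14, 1): x_2 = 14·14 + 195·1·1 = 391; y_2 = 14·1 + 1·14 = 28.
  From (x_2, y_2) = (391, 28): x_3 = 14·391 + 195·1·28 = 10934; y_3 = 14·28 + 1·391 = 783.
Step 3: Verify x_3² - 195·y_3² = 119552356 - 119552355 = 1 (should be 1). ✓

(x_1, y_1) = (14, 1); (x_3, y_3) = (10934, 783).


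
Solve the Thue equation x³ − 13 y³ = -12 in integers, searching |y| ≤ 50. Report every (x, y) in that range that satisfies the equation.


The equation is x³ - 13y³ = -12. For fixed y, x³ = 13·y³ − 12, so a solution requires the RHS to be a perfect cube.
Strategy: iterate y from -50 to 50, compute RHS = 13·y³ − 12, and check whether it is a (positive or negative) perfect cube.
Check small values of y:
  y = 0: RHS = -12 is not a perfect cube.
  y = 1: RHS = 1 = (1)³ ⇒ x = 1 works.
  y = -1: RHS = -25 is not a perfect cube.
  y = 2: RHS = 92 is not a perfect cube.
  y = -2: RHS = -116 is not a perfect cube.
  y = 3: RHS = 339 is not a perfect cube.
  y = -3: RHS = -363 is not a perfect cube.
Continuing the search up to |y| = 50 finds no further solutions beyond those listed.
Collected solutions: (1, 1).

Solutions (with |y| ≤ 50): (1, 1).


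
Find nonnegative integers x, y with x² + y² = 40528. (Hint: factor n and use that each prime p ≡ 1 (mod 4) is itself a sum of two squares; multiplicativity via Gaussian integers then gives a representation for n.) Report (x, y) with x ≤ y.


Step 1: Factor n = 40528 = 2^4 · 17 · 149.
Step 2: Check the mod-4 condition on each prime factor: 2 = 2 (special); 17 ≡ 1 (mod 4), exponent 1; 149 ≡ 1 (mod 4), exponent 1.
All primes ≡ 3 (mod 4) appear to even exponent (or don't appear), so by the two-squares theorem n IS expressible as a sum of two squares.
Step 3: Build a representation. Group n = k² · m with k = 4 and m = 17 · 149 = 2533 (a product of primes ≡ 1 (mod 4)); a representation of m scales to one of n via (k·x)² + (k·y)² = k²(x² + y²). Each prime p ≡ 1 (mod 4) is itself a sum of two squares; find a² by testing p − a² for a perfect square:
  17: 17 − 1² = 16 = 4² ⇒ 17 = 1² + 4².
  149: 149 − 1² = 148, 149 − 2² = 145, 149 − 3² = 140, 149 − 4² = 133, 149 − 5² = 124, 149 − 6² = 113, 149 − 7² = 100 = 10² ⇒ 149 = 7² + 10².
  Combine using the Brahmagupta–Fibonacci identity (a² + b²)(c² + d²) = (ac − bd)² + (ad + bc)² = (ac + bd)² + (ad − bc)²:
  17 · 149 = 2533: from (1² + 4²)(7² + 10²), take (1·7 − 4·10, 1·10 + 4·7) = (7 − 40, 10 + 28) = (-33, 38); dropping signs (only squares matter) gives (33, 38); check 33² + 38² = 1089 + 1444 = 2533 ✓.
  Scale by k = 4: (4·33, 4·38) = (132, 152).
Step 4: Order so x ≤ y and verify: 132² + 152² = 17424 + 23104 = 40528 = n. ✓

n = 40528 = 132² + 152² (one valid representation with x ≤ y).


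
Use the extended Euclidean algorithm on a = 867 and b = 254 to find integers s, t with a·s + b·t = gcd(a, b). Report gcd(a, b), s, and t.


Euclidean algorithm on (867, 254) — divide until remainder is 0:
  867 = 3 · 254 + 105
  254 = 2 · 105 + 44
  105 = 2 · 44 + 17
  44 = 2 · 17 + 10
  17 = 1 · 10 + 7
  10 = 1 · 7 + 3
  7 = 2 · 3 + 1
  3 = 3 · 1 + 0
gcd(867, 254) = 1.
Track Bezout coefficients alongside the remainders: start with r₀ = 867 = a·1 + b·0 (s = 1, t = 0) and r₁ = 254 = a·0 + b·1 (s = 0, t = 1); each new remainder r_{k+1} = r_{k-1} − q_k·r_k inherits s_{k+1} = s_{k-1} − q_k·s_k, t_{k+1} = t_{k-1} − q_k·t_k, so r_k = a·s_k + b·t_k at every step:
  q = 3: r = 105, s = 1 − 3·0 = 1, t = 0 − 3·1 = -3  (check: 867·1 + 254·(-3) = 105)
  q = 2: r = 44, s = 0 − 2·1 = -2, t = 1 − 2·(-3) = 7  (check: 867·(-2) + 254·7 = 44)
  q = 2: r = 17, s = 1 − 2·(-2) = 5, t = -3 − 2·7 = -17  (check: 867·5 + 254·(-17) = 17)
  q = 2: r = 10, s = -2 − 2·5 = -12, t = 7 − 2·(-17) = 41  (check: 867·(-12) + 254·41 = 10)
  q = 1: r = 7, s = 5 − 1·(-12) = 17, t = -17 − 1·41 = -58  (check: 867·17 + 254·(-58) = 7)
  q = 1: r = 3, s = -12 − 1·17 = -29, t = 41 − 1·(-58) = 99  (check: 867·(-29) + 254·99 = 3)
  q = 2: r = 1, s = 17 − 2·(-29) = 75, t = -58 − 2·99 = -256  (check: 867·75 + 254·(-256) = 1)
The row with r = 1 (the gcd) gives the Bezout coefficients s = 75, t = -256.
Result: 867 · (75) + 254 · (-256) = 1.

gcd(867, 254) = 1; s = 75, t = -256 (check: 867·75 + 254·(-256) = 1).


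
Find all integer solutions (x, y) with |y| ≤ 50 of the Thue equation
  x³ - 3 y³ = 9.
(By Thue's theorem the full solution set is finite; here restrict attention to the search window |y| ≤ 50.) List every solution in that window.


The equation is x³ - 3y³ = 9. For fixed y, x³ = 3·y³ + 9, so a solution requires the RHS to be a perfect cube.
Strategy: iterate y from -50 to 50, compute RHS = 3·y³ + 9, and check whether it is a (positive or negative) perfect cube.
Check small values of y:
  y = 0: RHS = 9 is not a perfect cube.
  y = 1: RHS = 12 is not a perfect cube.
  y = -1: RHS = 6 is not a perfect cube.
  y = 2: RHS = 33 is not a perfect cube.
  y = -2: RHS = -15 is not a perfect cube.
  y = 3: RHS = 90 is not a perfect cube.
  y = -3: RHS = -72 is not a perfect cube.
Continuing the search up to |y| = 50 finds no solutions either.
No (x, y) in the scanned range satisfies the equation.

No integer solutions with |y| ≤ 50.


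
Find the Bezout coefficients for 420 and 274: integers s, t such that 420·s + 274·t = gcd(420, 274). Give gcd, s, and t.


Euclidean algorithm on (420, 274) — divide until remainder is 0:
  420 = 1 · 274 + 146
  274 = 1 · 146 + 128
  146 = 1 · 128 + 18
  128 = 7 · 18 + 2
  18 = 9 · 2 + 0
gcd(420, 274) = 2.
Track Bezout coefficients alongside the remainders: start with r₀ = 420 = a·1 + b·0 (s = 1, t = 0) and r₁ = 274 = a·0 + b·1 (s = 0, t = 1); each new remainder r_{k+1} = r_{k-1} − q_k·r_k inherits s_{k+1} = s_{k-1} − q_k·s_k, t_{k+1} = t_{k-1} − q_k·t_k, so r_k = a·s_k + b·t_k at every step:
  q = 1: r = 146, s = 1 − 1·0 = 1, t = 0 − 1·1 = -1  (check: 420·1 + 274·(-1) = 146)
  q = 1: r = 128, s = 0 − 1·1 = -1, t = 1 − 1·(-1) = 2  (check: 420·(-1) + 274·2 = 128)
  q = 1: r = 18, s = 1 − 1·(-1) = 2, t = -1 − 1·2 = -3  (check: 420·2 + 274·(-3) = 18)
  q = 7: r = 2, s = -1 − 7·2 = -15, t = 2 − 7·(-3) = 23  (check: 420·(-15) + 274·23 = 2)
The row with r = 2 (the gcd) gives the Bezout coefficients s = -15, t = 23.
Result: 420 · (-15) + 274 · (23) = 2.

gcd(420, 274) = 2; s = -15, t = 23 (check: 420·(-15) + 274·23 = 2).


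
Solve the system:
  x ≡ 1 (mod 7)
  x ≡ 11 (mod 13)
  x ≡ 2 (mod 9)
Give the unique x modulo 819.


Moduli 7, 13, 9 are pairwise coprime; by CRT there is a unique solution modulo M = 7 · 13 · 9 = 819.
Solve pairwise, accumulating the modulus:
  Start with x ≡ 1 (mod 7).
  Combine with x ≡ 11 (mod 13): since gcd(7, 13) = 1, we get a unique residue mod 91.
    Write x = 1 + 7·t and substitute into x ≡ 11 (mod 13): 7·t ≡ 11 − 1 = 10 (mod 13).
    The inverse of 7 mod 13 is 2 (since 7·2 = 14 = 1·13 + 1), so t ≡ 2·10 = 20 ≡ 7 (mod 13).
    Then x = 1 + 7·7 = 50, valid modulo lcm(7, 13) = 91: x ≡ 50 (mod 91).
  Combine with x ≡ 2 (mod 9): since gcd(91, 9) = 1, we get a unique residue mod 819.
    Write x = 50 + 91·t and substitute into x ≡ 2 (mod 9): 91·t ≡ 2 − 50 = -48 (mod 9).
    Reduce coefficients mod 9: 1·t ≡ 6 (mod 9).
    So t ≡ 6 (mod 9).
    Then x = 50 + 91·6 = 596, valid modulo lcm(91, 9) = 819: x ≡ 596 (mod 819).
Verify: 596 mod 7 = 1 ✓, 596 mod 13 = 11 ✓, 596 mod 9 = 2 ✓.

x ≡ 596 (mod 819).


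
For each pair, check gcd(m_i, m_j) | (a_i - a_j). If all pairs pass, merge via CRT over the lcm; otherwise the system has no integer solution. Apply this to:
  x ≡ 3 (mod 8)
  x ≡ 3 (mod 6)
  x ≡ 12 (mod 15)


Moduli 8, 6, 15 are not pairwise coprime, so CRT works modulo lcm(m_i) when all pairwise compatibility conditions hold.
Pairwise compatibility: gcd(m_i, m_j) must divide a_i - a_j for every pair.
Merge one congruence at a time:
  Start: x ≡ 3 (mod 8).
  Combine with x ≡ 3 (mod 6): gcd(8, 6) = 2; 3 - 3 = 0, which IS divisible by 2, so compatible.
    Write x = 3 + 8·t and substitute into x ≡ 3 (mod 6): 8·t ≡ 3 − 3 = 0 (mod 6).
    Divide the congruence (and modulus) by g = 2: 4·t ≡ 0 (mod 3).
    Reduce coefficients mod 3: 1·t ≡ 0 (mod 3).
    So t ≡ 0 (mod 3).
    Then x = 3 + 8·0 = 3, valid modulo lcm(8, 6) = 24: x ≡ 3 (mod 24).
  Combine with x ≡ 12 (mod 15): gcd(24, 15) = 3; 12 - 3 = 9, which IS divisible by 3, so compatible.
    Write x = 3 + 24·t and substitute into x ≡ 12 (mod 15): 24·t ≡ 12 − 3 = 9 (mod 15).
    Divide the congruence (and modulus) by g = 3: 8·t ≡ 3 (mod 5).
    Reduce coefficients mod 5: 3·t ≡ 3 (mod 5).
    The inverse of 3 mod 5 is 2 (since 3·2 = 6 = 1·5 + 1), so t ≡ 2·3 = 6 ≡ 1 (mod 5).
    Then x = 3 + 24·1 = 27, valid modulo lcm(24, 15) = 120: x ≡ 27 (mod 120).
Verify: 27 mod 8 = 3, 27 mod 6 = 3, 27 mod 15 = 12.

x ≡ 27 (mod 120).


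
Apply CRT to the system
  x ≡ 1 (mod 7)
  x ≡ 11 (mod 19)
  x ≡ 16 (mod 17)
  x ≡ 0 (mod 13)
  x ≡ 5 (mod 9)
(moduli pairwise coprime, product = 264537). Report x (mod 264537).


Product of moduli M = 7 · 19 · 17 · 13 · 9 = 264537.
Merge one congruence at a time:
  Start: x ≡ 1 (mod 7).
  Combine with x ≡ 11 (mod 19); new modulus lcm = 133.
    Write x = 1 + 7·t and substitute into x ≡ 11 (mod 19): 7·t ≡ 11 − 1 = 10 (mod 19).
    The inverse of 7 mod 19 is 11 (since 7·11 = 77 = 4·19 + 1), so t ≡ 11·10 = 110 ≡ 15 (mod 19).
    Then x = 1 + 7·15 = 106, valid modulo lcm(7, 19) = 133: x ≡ 106 (mod 133).
  Combine with x ≡ 16 (mod 17); new modulus lcm = 2261.
    Write x = 106 + 133·t and substitute into x ≡ 16 (mod 17): 133·t ≡ 16 − 106 = -90 (mod 17).
    Reduce coefficients mod 17: 14·t ≡ 12 (mod 17).
    The inverse of 14 mod 17 is 11 (since 14·11 = 154 = 9·17 + 1), so t ≡ 11·12 = 132 ≡ 13 (mod 17).
    Then x = 106 + 133·13 = 1835, valid modulo lcm(133, 17) = 2261: x ≡ 1835 (mod 2261).
  Combine with x ≡ 0 (mod 13); new modulus lcm = 29393.
    Write x = 1835 + 2261·t and substitute into x ≡ 0 (mod 13): 2261·t ≡ 0 − 1835 = -1835 (mod 13).
    Reduce coefficients mod 13: 12·t ≡ 11 (mod 13).
    The inverse of 12 mod 13 is 12 (since 12·12 = 144 = 11·13 + 1), so t ≡ 12·11 = 132 ≡ 2 (mod 13).
    Then x = 1835 + 2261·2 = 6357, valid modulo lcm(2261, 13) = 29393: x ≡ 6357 (mod 29393).
  Combine with x ≡ 5 (mod 9); new modulus lcm = 264537.
    Write x = 6357 + 29393·t and substitute into x ≡ 5 (mod 9): 29393·t ≡ 5 − 6357 = -6352 (mod 9).
    Reduce coefficients mod 9: 8·t ≡ 2 (mod 9).
    The inverse of 8 mod 9 is 8 (since 8·8 = 64 = 7·9 + 1), so t ≡ 8·2 = 16 ≡ 7 (mod 9).
    Then x = 6357 + 29393·7 = 212108, valid modulo lcm(29393, 9) = 264537: x ≡ 212108 (mod 264537).
Verify against each original: 212108 mod 7 = 1, 212108 mod 19 = 11, 212108 mod 17 = 16, 212108 mod 13 = 0, 212108 mod 9 = 5.

x ≡ 212108 (mod 264537).
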